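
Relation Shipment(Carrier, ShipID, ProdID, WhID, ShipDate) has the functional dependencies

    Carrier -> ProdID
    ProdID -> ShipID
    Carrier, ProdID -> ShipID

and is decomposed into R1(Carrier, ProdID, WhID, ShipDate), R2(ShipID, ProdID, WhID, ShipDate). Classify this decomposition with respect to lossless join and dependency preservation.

Lossless test: (ProdID, WhID, ShipDate)⁺ = {ShipID, ProdID, WhID, ShipDate}, which contains all of one fragment — lossless.
Dependency preservation: Carrier, ProdID → ShipID is not contained in any single fragment, but the restricted closure of its left-hand side across the fragments still reaches the right-hand side; the remaining FDs each lie inside some fragment. All dependencies are preserved.

lossless and dependency-preserving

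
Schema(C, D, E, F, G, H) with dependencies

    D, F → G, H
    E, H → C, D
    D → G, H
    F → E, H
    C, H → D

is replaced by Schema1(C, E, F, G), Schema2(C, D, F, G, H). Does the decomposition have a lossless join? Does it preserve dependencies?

Lossless test: (C, F, G)⁺ = {C, D, E, F, G, H}, which contains all of one fragment — lossless.
Dependency preservation: the restricted closure of {E, H} across the fragments never reaches {C, D}, so E, H → C, D cannot be enforced without a join — not preserved.

lossless but not dependency-preserving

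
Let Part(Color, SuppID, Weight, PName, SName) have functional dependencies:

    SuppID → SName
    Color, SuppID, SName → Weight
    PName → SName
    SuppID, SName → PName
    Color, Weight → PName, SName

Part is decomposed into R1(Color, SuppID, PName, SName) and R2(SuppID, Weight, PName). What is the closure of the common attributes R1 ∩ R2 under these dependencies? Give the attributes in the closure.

SuppID, PName, SName

R1 ∩ R2 = {SuppID, PName}.
SuppID → SName applies, adding SName
Closure: {SuppID, PName, SName}.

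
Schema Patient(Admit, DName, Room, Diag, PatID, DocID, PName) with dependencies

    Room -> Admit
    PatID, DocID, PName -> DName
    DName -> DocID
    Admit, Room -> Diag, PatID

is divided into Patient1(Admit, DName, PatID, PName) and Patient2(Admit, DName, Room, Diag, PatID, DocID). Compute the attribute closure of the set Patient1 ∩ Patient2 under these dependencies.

Admit, DName, PatID, DocID

Patient1 ∩ Patient2 = {Admit, DName, PatID}.
DName → DocID applies, adding DocID
Closure: {Admit, DName, PatID, DocID}.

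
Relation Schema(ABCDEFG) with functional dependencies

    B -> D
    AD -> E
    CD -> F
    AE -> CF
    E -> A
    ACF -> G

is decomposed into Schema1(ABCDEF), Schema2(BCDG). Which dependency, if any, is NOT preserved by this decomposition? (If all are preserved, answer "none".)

ACF -> G

Check ACF → G: no single fragment contains all of {ACFG}, and the restricted closure of {ACF} across the fragments never reaches {G}.
B → D is preserved.
AD → E is preserved.
CD → F is preserved.
AE → CF is preserved.
E → A is preserved.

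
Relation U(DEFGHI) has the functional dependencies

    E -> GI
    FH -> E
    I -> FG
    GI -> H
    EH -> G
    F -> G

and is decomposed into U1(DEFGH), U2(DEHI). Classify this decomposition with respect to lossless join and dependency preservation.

Lossless test: (DEH)⁺ = {DEFGHI}, which contains all of one fragment — lossless.
Dependency preservation: E → GI; I → FG; GI → H are not contained in any single fragment, but the restricted closure of each left-hand side across the fragments still reaches the right-hand side; the remaining FDs each lie inside some fragment. All dependencies are preserved.

lossless and dependency-preserving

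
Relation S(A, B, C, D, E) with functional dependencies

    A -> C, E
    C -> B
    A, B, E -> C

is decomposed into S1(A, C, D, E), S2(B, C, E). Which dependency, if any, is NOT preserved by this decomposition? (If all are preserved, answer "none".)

none

A → C, E lies within S1.
C → B lies within S2.
A, B, E → C: restricted closure across fragments reaches C.
Every dependency is enforceable on the fragments, so the decomposition is dependency-preserving.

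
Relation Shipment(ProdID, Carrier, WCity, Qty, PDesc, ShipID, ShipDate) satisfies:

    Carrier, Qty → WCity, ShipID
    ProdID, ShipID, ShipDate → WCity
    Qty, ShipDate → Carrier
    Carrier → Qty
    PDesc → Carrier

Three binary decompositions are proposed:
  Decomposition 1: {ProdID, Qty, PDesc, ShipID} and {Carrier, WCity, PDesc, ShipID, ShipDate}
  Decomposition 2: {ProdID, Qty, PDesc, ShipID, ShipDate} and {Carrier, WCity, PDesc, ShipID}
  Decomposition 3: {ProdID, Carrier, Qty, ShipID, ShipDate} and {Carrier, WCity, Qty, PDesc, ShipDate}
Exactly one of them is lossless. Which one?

Decomposition 2

Decomposition 1: common = {PDesc, ShipID}, closure = {Carrier, WCity, Qty, PDesc, ShipID} → lossy.
Decomposition 2: common = {PDesc, ShipID}, closure = {Carrier, WCity, Qty, PDesc, ShipID} → lossless.
Decomposition 3: common = {Carrier, Qty, ShipDate}, closure = {Carrier, WCity, Qty, ShipID, ShipDate} → lossy.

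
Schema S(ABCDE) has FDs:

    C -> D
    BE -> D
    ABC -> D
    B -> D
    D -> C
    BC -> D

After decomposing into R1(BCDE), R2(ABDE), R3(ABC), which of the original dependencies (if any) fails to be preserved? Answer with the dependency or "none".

none

C → D lies within R1.
BE → D lies within R1.
ABC → D: restricted closure across fragments reaches D.
B → D lies within R1.
D → C lies within R1.
BC → D lies within R1.
Every dependency is enforceable on the fragments, so the decomposition is dependency-preserving.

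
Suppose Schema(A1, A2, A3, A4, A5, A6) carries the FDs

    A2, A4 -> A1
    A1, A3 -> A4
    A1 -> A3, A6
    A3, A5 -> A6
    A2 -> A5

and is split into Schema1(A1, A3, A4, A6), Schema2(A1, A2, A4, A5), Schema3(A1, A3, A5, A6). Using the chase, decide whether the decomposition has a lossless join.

Chase test. Columns are A1, A2, A3, A4, A5, A6; row i has aⱼ where attribute j ∈ Schemai, else bᵢⱼ.
Initial tableau (one row per fragment):
  row 1: a1 b12 a3 a4 b15 a6
  row 2: a1 a2 b23 a4 a5 b26
  row 3: a1 b32 a3 b34 a5 a6
Rows 1 and 3 agree on A1, A3; apply A1, A3→A4 and equate their A4 entries.
Rows 1 and 2 agree on A1; apply A1→A3, A6 and equate their A3, A6 entries.
Row 2 is now all distinguished symbols — the join is lossless.

Yes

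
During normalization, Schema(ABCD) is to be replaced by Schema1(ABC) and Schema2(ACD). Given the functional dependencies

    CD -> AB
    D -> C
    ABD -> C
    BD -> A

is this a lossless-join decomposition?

Common attributes: Schema1 ∩ Schema2 = {AC}.
No dependency enlarges {AC}, so (AC)⁺ = {AC}.
The closure contains neither all of Schema1 = {ABC} nor all of Schema2 = {ACD}, so the common attributes are not a superkey of either fragment. The join is lossy.

No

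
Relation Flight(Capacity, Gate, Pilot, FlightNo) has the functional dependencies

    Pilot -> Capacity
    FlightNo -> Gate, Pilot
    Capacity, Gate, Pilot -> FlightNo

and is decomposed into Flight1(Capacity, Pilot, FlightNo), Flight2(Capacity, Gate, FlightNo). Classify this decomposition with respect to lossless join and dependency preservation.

lossless but not dependency-preserving

Lossless test: (Capacity, FlightNo)⁺ = {Capacity, Gate, Pilot, FlightNo}, which contains all of one fragment — lossless.
Dependency preservation: the restricted closure of {Capacity, Gate, Pilot} across the fragments never reaches {FlightNo}, so Capacity, Gate, Pilot → FlightNo cannot be enforced without a join — not preserved.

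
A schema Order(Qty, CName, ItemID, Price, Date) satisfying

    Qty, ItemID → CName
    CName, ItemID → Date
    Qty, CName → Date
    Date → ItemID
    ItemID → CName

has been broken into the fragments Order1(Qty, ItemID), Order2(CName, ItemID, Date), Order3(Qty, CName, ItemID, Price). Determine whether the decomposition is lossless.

Chase test. Columns are Qty, CName, ItemID, Price, Date; row i has aⱼ where attribute j ∈ Orderi, else bᵢⱼ.
Initial tableau (one row per fragment):
  row 1: a1 b12 a3 b14 b15
  row 2: b21 a2 a3 b24 a5
  row 3: a1 a2 a3 a4 b35
Rows 1 and 3 agree on Qty, ItemID; apply Qty, ItemID→CName and equate their CName entries.
Rows 1 and 2 agree on CName, ItemID; apply CName, ItemID→Date and equate their Date entries.
Rows 1 and 3 agree on CName, ItemID; apply CName, ItemID→Date and equate their Date entries.
Row 3 is now all distinguished symbols — the join is lossless.

Yes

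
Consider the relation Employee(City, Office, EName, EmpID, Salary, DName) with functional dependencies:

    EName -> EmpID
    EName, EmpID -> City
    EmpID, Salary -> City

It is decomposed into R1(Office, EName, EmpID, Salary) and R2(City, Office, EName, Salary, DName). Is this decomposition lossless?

Common attributes: R1 ∩ R2 = {Office, EName, Salary}.
Closure of {Office, EName, Salary}: EName → EmpID applies, adding EmpID; EName, EmpID → City applies, adding City. So (Office, EName, Salary)⁺ = {City, Office, EName, EmpID, Salary}.
This closure contains every attribute of R1, so R1 ∩ R2 → R1. The join is lossless.

Yes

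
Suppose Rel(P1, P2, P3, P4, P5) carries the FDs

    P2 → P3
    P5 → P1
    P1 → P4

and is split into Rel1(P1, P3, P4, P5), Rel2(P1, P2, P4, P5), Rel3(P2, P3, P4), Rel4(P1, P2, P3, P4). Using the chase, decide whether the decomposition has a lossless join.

Yes

Chase test. Columns are P1, P2, P3, P4, P5; row i has aⱼ where attribute j ∈ Reli, else bᵢⱼ.
Initial tableau (one row per fragment):
  row 1: a1 b12 a3 a4 a5
  row 2: a1 a2 b23 a4 a5
  row 3: b31 a2 a3 a4 b35
  row 4: a1 a2 a3 a4 b45
Rows 2 and 3 agree on P2; apply P2→P3 and equate their P3 entries.
Row 2 is now all distinguished symbols — the join is lossless.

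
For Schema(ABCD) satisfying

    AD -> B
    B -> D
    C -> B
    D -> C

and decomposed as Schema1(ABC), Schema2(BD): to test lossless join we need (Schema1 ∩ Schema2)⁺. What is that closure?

Schema1 ∩ Schema2 = {B}.
B → D applies, adding D
D → C applies, adding C
Closure: {BCD}.

BCD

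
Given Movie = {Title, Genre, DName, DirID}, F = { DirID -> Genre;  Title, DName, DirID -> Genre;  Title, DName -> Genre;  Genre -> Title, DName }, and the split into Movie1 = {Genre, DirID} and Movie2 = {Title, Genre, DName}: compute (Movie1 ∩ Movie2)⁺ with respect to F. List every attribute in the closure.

Title, Genre, DName

Movie1 ∩ Movie2 = {Genre}.
Genre → Title, DName applies, adding Title, DName
Closure: {Title, Genre, DName}.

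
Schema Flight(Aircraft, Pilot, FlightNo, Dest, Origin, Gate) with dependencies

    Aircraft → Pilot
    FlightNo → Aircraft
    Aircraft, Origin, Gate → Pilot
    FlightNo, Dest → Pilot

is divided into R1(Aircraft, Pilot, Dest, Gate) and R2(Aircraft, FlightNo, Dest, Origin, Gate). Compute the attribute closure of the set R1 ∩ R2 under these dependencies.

Aircraft, Pilot, Dest, Gate

R1 ∩ R2 = {Aircraft, Dest, Gate}.
Aircraft → Pilot applies, adding Pilot
Closure: {Aircraft, Pilot, Dest, Gate}.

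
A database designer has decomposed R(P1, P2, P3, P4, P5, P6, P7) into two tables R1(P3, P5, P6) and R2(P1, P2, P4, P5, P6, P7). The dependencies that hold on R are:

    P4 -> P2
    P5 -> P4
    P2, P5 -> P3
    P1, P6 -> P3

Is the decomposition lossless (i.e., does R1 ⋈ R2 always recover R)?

Yes

Common attributes: R1 ∩ R2 = {P5, P6}.
Closure of {P5, P6}: P5 → P4 applies, adding P4; P4 → P2 applies, adding P2; P2, P5 → P3 applies, adding P3. So (P5, P6)⁺ = {P2, P3, P4, P5, P6}.
This closure contains every attribute of R1, so R1 ∩ R2 → R1. The join is lossless.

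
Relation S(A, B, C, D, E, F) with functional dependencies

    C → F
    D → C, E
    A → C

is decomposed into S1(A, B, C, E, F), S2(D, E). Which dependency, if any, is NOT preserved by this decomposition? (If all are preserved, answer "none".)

D → C, E

Check D → C, E: no single fragment contains all of {C, D, E}, and the restricted closure of {D} across the fragments never reaches {C, E}.
C → F is preserved.
A → C is preserved.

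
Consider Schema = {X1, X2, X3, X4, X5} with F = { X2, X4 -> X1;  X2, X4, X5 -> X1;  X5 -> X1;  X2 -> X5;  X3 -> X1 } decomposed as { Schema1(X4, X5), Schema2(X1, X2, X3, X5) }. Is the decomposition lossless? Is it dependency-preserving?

Lossless test: (X5)⁺ = {X1, X5}, which is a superkey of neither fragment — lossy.
Dependency preservation: X2, X4 → X1; X2, X4, X5 → X1 are not contained in any single fragment, but the restricted closure of each left-hand side across the fragments still reaches the right-hand side; the remaining FDs each lie inside some fragment. All dependencies are preserved.

lossy but dependency-preserving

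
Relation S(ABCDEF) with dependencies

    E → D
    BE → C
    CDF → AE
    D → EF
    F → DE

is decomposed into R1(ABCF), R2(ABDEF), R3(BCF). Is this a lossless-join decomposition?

Yes

Chase test. Columns are ABCDEF; row i has aⱼ where attribute j ∈ Ri, else bᵢⱼ.
Initial tableau (one row per fragment):
  row 1: a1 a2 a3 b14 b15 a6
  row 2: a1 a2 b23 a4 a5 a6
  row 3: b31 a2 a3 b34 b35 a6
Rows 1 and 2 agree on F; apply F→DE and equate their DE entries.
Rows 1 and 3 agree on F; apply F→DE and equate their DE entries.
Rows 1 and 2 agree on BE; apply BE→C and equate their C entries.
Rows 1 and 3 agree on CDF; apply CDF→AE and equate their AE entries.
Row 1 is now all distinguished symbols — the join is lossless.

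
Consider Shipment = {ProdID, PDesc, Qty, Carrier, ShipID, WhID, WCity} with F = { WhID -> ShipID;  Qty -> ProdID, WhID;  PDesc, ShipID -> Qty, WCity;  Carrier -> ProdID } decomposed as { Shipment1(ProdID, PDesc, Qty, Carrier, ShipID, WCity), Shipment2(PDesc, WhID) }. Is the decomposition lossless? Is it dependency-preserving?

lossy and not dependency-preserving

Lossless test: (PDesc)⁺ = {PDesc}, which is a superkey of neither fragment — lossy.
Dependency preservation: the restricted closure of {WhID} across the fragments never reaches {ShipID}, so WhID → ShipID cannot be enforced without a join — not preserved.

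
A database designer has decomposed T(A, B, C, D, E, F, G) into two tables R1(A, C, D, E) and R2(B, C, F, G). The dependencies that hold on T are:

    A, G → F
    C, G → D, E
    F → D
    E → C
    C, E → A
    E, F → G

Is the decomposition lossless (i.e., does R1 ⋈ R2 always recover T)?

No

Common attributes: R1 ∩ R2 = {C}.
No dependency enlarges {C}, so (C)⁺ = {C}.
The closure contains neither all of R1 = {A, C, D, E} nor all of R2 = {B, C, F, G}, so the common attributes are not a superkey of either fragment. The join is lossy.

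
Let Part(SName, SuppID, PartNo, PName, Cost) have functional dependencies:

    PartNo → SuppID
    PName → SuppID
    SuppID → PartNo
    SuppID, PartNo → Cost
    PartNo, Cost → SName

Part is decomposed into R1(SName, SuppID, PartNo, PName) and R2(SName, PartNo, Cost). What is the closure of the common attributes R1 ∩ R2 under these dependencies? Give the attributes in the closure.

R1 ∩ R2 = {SName, PartNo}.
PartNo → SuppID applies, adding SuppID
SuppID, PartNo → Cost applies, adding Cost
Closure: {SName, SuppID, PartNo, Cost}.

SName, SuppID, PartNo, Cost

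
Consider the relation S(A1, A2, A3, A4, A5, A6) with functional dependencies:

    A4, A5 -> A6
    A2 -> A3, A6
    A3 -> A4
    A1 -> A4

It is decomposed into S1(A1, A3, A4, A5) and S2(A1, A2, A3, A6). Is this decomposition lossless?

Common attributes: S1 ∩ S2 = {A1, A3}.
Closure of {A1, A3}: A3 → A4 applies, adding A4. So (A1, A3)⁺ = {A1, A3, A4}.
The closure contains neither all of S1 = {A1, A3, A4, A5} nor all of S2 = {A1, A2, A3, A6}, so the common attributes are not a superkey of either fragment. The join is lossy.

No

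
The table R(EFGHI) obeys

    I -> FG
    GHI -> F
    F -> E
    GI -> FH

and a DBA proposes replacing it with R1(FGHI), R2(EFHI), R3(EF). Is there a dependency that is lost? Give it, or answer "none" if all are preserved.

none

I → FG lies within R1.
GHI → F lies within R1.
F → E lies within R2.
GI → FH lies within R1.
Every dependency is enforceable on the fragments, so the decomposition is dependency-preserving.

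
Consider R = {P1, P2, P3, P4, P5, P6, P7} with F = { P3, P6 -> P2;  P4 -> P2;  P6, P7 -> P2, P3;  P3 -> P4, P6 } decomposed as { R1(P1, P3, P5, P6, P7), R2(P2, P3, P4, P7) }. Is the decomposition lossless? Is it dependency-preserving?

lossless and dependency-preserving

Lossless test: (P3, P7)⁺ = {P2, P3, P4, P6, P7}, which contains all of one fragment — lossless.
Dependency preservation: P3, P6 → P2; P6, P7 → P2, P3; P3 → P4, P6 are not contained in any single fragment, but the restricted closure of each left-hand side across the fragments still reaches the right-hand side; the remaining FDs each lie inside some fragment. All dependencies are preserved.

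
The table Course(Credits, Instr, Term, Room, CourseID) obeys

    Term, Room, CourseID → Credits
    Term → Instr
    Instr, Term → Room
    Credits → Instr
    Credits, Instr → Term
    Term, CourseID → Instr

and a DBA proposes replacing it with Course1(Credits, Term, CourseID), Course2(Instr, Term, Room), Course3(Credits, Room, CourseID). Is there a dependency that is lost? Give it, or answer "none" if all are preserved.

Term, Room, CourseID → Credits: restricted closure across fragments reaches Credits.
Term → Instr lies within Course2.
Instr, Term → Room lies within Course2.
Credits → Instr: restricted closure across fragments reaches Instr.
Credits, Instr → Term: restricted closure across fragments reaches Term.
Term, CourseID → Instr: restricted closure across fragments reaches Instr.
Every dependency is enforceable on the fragments, so the decomposition is dependency-preserving.

none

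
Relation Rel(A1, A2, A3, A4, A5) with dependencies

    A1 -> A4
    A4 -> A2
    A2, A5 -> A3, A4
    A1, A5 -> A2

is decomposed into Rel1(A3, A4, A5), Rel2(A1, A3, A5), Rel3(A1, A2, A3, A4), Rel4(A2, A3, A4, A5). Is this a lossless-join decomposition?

Yes

Chase test. Columns are A1, A2, A3, A4, A5; row i has aⱼ where attribute j ∈ Reli, else bᵢⱼ.
Initial tableau (one row per fragment):
  row 1: b11 b12 a3 a4 a5
  row 2: a1 b22 a3 b24 a5
  row 3: a1 a2 a3 a4 b35
  row 4: b41 a2 a3 a4 a5
Rows 2 and 3 agree on A1; apply A1→A4 and equate their A4 entries.
Rows 1 and 2 agree on A4; apply A4→A2 and equate their A2 entries.
Rows 1 and 3 agree on A4; apply A4→A2 and equate their A2 entries.
Row 2 is now all distinguished symbols — the join is lossless.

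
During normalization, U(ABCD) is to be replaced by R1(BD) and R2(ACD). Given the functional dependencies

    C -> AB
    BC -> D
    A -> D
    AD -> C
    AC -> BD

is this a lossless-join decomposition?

No

Common attributes: R1 ∩ R2 = {D}.
No dependency enlarges {D}, so (D)⁺ = {D}.
The closure contains neither all of R1 = {BD} nor all of R2 = {ACD}, so the common attributes are not a superkey of either fragment. The join is lossy.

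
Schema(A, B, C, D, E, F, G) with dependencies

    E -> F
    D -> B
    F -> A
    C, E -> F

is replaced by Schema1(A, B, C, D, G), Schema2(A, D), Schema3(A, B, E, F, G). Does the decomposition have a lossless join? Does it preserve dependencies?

lossy but dependency-preserving

Lossless test (chase): Rows 1 and 2 agree on D; apply D→B and equate their B entries. No row becomes fully distinguished — the join is lossy.
Dependency preservation: C, E → F is not contained in any single fragment, but the restricted closure of its left-hand side across the fragments still reaches the right-hand side; the remaining FDs each lie inside some fragment. All dependencies are preserved.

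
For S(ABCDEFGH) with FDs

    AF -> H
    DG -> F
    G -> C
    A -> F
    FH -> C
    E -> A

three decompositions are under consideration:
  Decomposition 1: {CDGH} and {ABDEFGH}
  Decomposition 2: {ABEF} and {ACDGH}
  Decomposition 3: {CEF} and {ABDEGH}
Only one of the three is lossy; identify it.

Decomposition 2

Decomposition 1: common = {DGH}, closure = {CDFGH} → lossless.
Decomposition 2: common = {A}, closure = {ACFH} → lossy.
Decomposition 3: common = {E}, closure = {ACEFH} → lossless.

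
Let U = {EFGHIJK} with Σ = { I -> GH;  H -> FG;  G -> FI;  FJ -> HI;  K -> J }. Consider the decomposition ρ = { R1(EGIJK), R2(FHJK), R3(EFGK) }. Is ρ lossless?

Yes

Chase test. Columns are EFGHIJK; row i has aⱼ where attribute j ∈ Ri, else bᵢⱼ.
Initial tableau (one row per fragment):
  row 1: a1 b12 a3 b14 a5 a6 a7
  row 2: b21 a2 b23 a4 b25 a6 a7
  row 3: a1 a2 a3 b34 b35 b36 a7
Rows 1 and 3 agree on G; apply G→FI and equate their FI entries.
Rows 1 and 2 agree on FJ; apply FJ→HI and equate their HI entries.
Rows 1 and 3 agree on K; apply K→J and equate their J entries.
Rows 1 and 2 agree on I; apply I→GH and equate their GH entries.
Rows 1 and 3 agree on I; apply I→GH and equate their GH entries.
Row 1 is now all distinguished symbols — the join is lossless.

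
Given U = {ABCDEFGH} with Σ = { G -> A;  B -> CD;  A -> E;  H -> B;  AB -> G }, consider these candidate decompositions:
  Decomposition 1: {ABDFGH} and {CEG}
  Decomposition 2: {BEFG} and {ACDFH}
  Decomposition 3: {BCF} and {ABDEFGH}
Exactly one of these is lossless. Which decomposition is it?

Decomposition 3

Decomposition 1: common = {G}, closure = {AEG} → lossy.
Decomposition 2: common = {F}, closure = {F} → lossy.
Decomposition 3: common = {BF}, closure = {BCDF} → lossless.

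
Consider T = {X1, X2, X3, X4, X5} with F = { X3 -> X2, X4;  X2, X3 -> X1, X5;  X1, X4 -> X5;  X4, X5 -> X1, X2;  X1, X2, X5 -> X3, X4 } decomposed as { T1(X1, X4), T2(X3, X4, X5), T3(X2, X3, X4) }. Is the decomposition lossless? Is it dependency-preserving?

Lossless test (chase): Rows 2 and 3 agree on X3; apply X3→X2, X4 and equate their X2, X4 entries. Rows 2 and 3 agree on X2, X3; apply X2, X3→X1, X5 and equate their X1, X5 entries. No row becomes fully distinguished — the join is lossy.
Dependency preservation: the restricted closure of {X2, X3} across the fragments never reaches {X1, X5}, so X2, X3 → X1, X5 cannot be enforced without a join — not preserved.

lossy and not dependency-preserving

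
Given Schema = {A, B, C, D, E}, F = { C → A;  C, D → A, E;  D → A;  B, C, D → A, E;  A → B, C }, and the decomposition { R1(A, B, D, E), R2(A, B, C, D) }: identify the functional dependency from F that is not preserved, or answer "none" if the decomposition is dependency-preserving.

C → A lies within R2.
C, D → A, E: restricted closure across fragments reaches A, E.
D → A lies within R1.
B, C, D → A, E: restricted closure across fragments reaches A, E.
A → B, C lies within R2.
Every dependency is enforceable on the fragments, so the decomposition is dependency-preserving.

none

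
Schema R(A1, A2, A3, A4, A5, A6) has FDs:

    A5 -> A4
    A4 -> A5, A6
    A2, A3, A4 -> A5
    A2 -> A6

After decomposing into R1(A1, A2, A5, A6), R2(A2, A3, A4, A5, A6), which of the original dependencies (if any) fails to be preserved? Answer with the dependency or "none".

none

A5 → A4 lies within R2.
A4 → A5, A6 lies within R2.
A2, A3, A4 → A5 lies within R2.
A2 → A6 lies within R1.
Every dependency is enforceable on the fragments, so the decomposition is dependency-preserving.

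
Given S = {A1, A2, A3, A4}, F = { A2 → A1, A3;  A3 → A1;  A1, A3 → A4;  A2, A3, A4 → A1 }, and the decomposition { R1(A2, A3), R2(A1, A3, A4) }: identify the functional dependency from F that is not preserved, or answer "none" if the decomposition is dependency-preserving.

A2 → A1, A3: restricted closure across fragments reaches A1, A3.
A3 → A1 lies within R2.
A1, A3 → A4 lies within R2.
A2, A3, A4 → A1: restricted closure across fragments reaches A1.
Every dependency is enforceable on the fragments, so the decomposition is dependency-preserving.

none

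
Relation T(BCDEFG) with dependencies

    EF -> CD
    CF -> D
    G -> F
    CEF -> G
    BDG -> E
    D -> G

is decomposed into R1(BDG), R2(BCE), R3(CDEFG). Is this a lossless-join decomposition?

Chase test. Columns are BCDEFG; row i has aⱼ where attribute j ∈ Ri, else bᵢⱼ.
Initial tableau (one row per fragment):
  row 1: a1 b12 a3 b14 b15 a6
  row 2: a1 a2 b23 a4 b25 b26
  row 3: b31 a2 a3 a4 a5 a6
Rows 1 and 3 agree on G; apply G→F and equate their F entries.
No row becomes fully distinguished — the join is lossy.

No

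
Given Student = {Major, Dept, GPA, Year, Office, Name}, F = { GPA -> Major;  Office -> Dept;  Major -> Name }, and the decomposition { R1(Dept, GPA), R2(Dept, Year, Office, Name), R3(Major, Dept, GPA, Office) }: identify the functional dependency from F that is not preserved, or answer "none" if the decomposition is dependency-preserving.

Check Major → Name: no single fragment contains all of {Major, Name}, and the restricted closure of {Major} across the fragments never reaches {Name}.
GPA → Major is preserved.
Office → Dept is preserved.

Major -> Name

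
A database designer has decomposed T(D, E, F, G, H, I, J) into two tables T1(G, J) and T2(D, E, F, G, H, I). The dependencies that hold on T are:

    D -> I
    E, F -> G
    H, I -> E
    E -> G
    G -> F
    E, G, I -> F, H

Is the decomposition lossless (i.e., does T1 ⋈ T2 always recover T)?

Common attributes: T1 ∩ T2 = {G}.
Closure of {G}: G → F applies, adding F. So (G)⁺ = {F, G}.
The closure contains neither all of T1 = {G, J} nor all of T2 = {D, E, F, G, H, I}, so the common attributes are not a superkey of either fragment. The join is lossy.

No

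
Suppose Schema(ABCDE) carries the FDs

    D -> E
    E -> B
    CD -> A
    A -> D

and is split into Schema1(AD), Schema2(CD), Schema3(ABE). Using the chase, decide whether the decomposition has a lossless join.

Chase test. Columns are ABCDE; row i has aⱼ where attribute j ∈ Schemai, else bᵢⱼ.
Initial tableau (one row per fragment):
  row 1: a1 b12 b13 a4 b15
  row 2: b21 b22 a3 a4 b25
  row 3: a1 a2 b33 b34 a5
Rows 1 and 2 agree on D; apply D→E and equate their E entries.
Rows 1 and 2 agree on E; apply E→B and equate their B entries.
Rows 1 and 3 agree on A; apply A→D and equate their D entries.
Rows 1 and 3 agree on D; apply D→E and equate their E entries.
Rows 1 and 3 agree on E; apply E→B and equate their B entries.
No row becomes fully distinguished — the join is lossy.

No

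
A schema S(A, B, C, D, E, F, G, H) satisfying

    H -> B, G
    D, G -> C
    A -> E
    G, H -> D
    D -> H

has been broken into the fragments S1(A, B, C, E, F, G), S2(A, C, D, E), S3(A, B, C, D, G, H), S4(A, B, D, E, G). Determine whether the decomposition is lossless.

Chase test. Columns are A, B, C, D, E, F, G, H; row i has aⱼ where attribute j ∈ Si, else bᵢⱼ.
Initial tableau (one row per fragment):
  row 1: a1 a2 a3 b14 a5 a6 a7 b18
  row 2: a1 b22 a3 a4 a5 b26 b27 b28
  row 3: a1 a2 a3 a4 b35 b36 a7 a8
  row 4: a1 a2 b43 a4 a5 b46 a7 b48
Rows 3 and 4 agree on D, G; apply D, G→C and equate their C entries.
Rows 1 and 3 agree on A; apply A→E and equate their E entries.
Rows 2 and 3 agree on D; apply D→H and equate their H entries.
Rows 2 and 4 agree on D; apply D→H and equate their H entries.
Rows 2 and 3 agree on H; apply H→B, G and equate their B, G entries.
No row becomes fully distinguished — the join is lossy.

No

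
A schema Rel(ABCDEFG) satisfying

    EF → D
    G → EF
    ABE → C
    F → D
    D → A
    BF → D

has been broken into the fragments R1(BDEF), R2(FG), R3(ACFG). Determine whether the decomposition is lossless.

Chase test. Columns are ABCDEFG; row i has aⱼ where attribute j ∈ Ri, else bᵢⱼ.
Initial tableau (one row per fragment):
  row 1: b11 a2 b13 a4 a5 a6 b17
  row 2: b21 b22 b23 b24 b25 a6 a7
  row 3: a1 b32 a3 b34 b35 a6 a7
Rows 2 and 3 agree on G; apply G→EF and equate their EF entries.
Rows 1 and 2 agree on F; apply F→D and equate their D entries.
Rows 1 and 3 agree on F; apply F→D and equate their D entries.
Rows 1 and 2 agree on D; apply D→A and equate their A entries.
Rows 1 and 3 agree on D; apply D→A and equate their A entries.
No row becomes fully distinguished — the join is lossy.

No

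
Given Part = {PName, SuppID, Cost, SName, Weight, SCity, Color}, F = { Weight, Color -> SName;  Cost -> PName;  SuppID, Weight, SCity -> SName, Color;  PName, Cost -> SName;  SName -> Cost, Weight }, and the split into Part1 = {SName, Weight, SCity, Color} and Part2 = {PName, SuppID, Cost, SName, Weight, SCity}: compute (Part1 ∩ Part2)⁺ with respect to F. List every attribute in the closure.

Part1 ∩ Part2 = {SName, Weight, SCity}.
SName → Cost, Weight applies, adding Cost
Cost → PName applies, adding PName
Closure: {PName, Cost, SName, Weight, SCity}.

PName, Cost, SName, Weight, SCity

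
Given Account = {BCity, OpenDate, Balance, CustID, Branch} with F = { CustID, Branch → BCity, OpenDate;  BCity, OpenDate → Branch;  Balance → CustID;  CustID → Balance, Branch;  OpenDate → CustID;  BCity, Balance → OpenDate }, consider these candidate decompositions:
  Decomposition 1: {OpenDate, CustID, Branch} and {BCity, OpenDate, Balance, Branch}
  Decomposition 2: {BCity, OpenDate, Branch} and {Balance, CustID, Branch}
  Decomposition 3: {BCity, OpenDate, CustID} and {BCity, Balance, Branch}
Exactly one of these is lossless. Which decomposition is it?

Decomposition 1

Decomposition 1: common = {OpenDate, Branch}, closure = {BCity, OpenDate, Balance, CustID, Branch} → lossless.
Decomposition 2: common = {Branch}, closure = {Branch} → lossy.
Decomposition 3: common = {BCity}, closure = {BCity} → lossy.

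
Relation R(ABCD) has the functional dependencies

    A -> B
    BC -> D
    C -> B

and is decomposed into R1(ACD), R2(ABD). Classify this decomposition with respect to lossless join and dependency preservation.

lossless but not dependency-preserving

Lossless test: (AD)⁺ = {ABD}, which contains all of one fragment — lossless.
Dependency preservation: the restricted closure of {C} across the fragments never reaches {B}, so C → B cannot be enforced without a join — not preserved.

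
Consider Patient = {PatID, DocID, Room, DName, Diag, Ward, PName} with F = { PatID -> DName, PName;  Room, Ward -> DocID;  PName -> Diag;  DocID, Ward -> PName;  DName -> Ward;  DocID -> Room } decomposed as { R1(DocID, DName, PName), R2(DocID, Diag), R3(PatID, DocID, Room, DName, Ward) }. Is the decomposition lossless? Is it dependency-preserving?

lossy and not dependency-preserving

Lossless test (chase): Rows 1 and 3 agree on DName; apply DName→Ward and equate their Ward entries. Rows 1 and 2 agree on DocID; apply DocID→Room and equate their Room entries. Rows 1 and 3 agree on DocID; apply DocID→Room and equate their Room entries. Rows 1 and 3 agree on DocID, Ward; apply DocID, Ward→PName and equate their PName entries. Rows 1 and 3 agree on PName; apply PName→Diag and equate their Diag entries. No row becomes fully distinguished — the join is lossy.
Dependency preservation: the restricted closure of {PatID} across the fragments never reaches {DName, PName}, so PatID → DName, PName cannot be enforced without a join — not preserved.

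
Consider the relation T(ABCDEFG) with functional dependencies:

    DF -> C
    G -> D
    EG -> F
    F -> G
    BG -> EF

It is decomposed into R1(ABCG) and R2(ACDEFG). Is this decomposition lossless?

Common attributes: R1 ∩ R2 = {ACG}.
Closure of {ACG}: G → D applies, adding D. So (ACG)⁺ = {ACDG}.
The closure contains neither all of R1 = {ABCG} nor all of R2 = {ACDEFG}, so the common attributes are not a superkey of either fragment. The join is lossy.

No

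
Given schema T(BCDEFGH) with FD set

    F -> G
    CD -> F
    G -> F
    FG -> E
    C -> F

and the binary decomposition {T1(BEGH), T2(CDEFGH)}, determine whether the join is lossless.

No

Common attributes: T1 ∩ T2 = {EGH}.
Closure of {EGH}: G → F applies, adding F. So (EGH)⁺ = {EFGH}.
The closure contains neither all of T1 = {BEGH} nor all of T2 = {CDEFGH}, so the common attributes are not a superkey of either fragment. The join is lossy.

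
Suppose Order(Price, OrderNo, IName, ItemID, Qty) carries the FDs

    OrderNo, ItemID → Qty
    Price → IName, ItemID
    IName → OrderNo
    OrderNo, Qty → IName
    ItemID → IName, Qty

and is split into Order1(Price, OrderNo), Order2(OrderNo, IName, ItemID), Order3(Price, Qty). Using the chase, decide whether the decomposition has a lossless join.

No

Chase test. Columns are Price, OrderNo, IName, ItemID, Qty; row i has aⱼ where attribute j ∈ Orderi, else bᵢⱼ.
Initial tableau (one row per fragment):
  row 1: a1 a2 b13 b14 b15
  row 2: b21 a2 a3 a4 b25
  row 3: a1 b32 b33 b34 a5
Rows 1 and 3 agree on Price; apply Price→IName, ItemID and equate their IName, ItemID entries.
Rows 1 and 3 agree on IName; apply IName→OrderNo and equate their OrderNo entries.
Rows 1 and 3 agree on ItemID; apply ItemID→IName, Qty and equate their IName, Qty entries.
No row becomes fully distinguished — the join is lossy.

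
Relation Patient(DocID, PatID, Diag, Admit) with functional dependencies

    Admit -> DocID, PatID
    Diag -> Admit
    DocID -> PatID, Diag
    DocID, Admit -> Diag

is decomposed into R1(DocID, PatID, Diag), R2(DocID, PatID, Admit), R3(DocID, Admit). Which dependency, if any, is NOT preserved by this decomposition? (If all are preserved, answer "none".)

none

Admit → DocID, PatID lies within R2.
Diag → Admit: restricted closure across fragments reaches Admit.
DocID → PatID, Diag lies within R1.
DocID, Admit → Diag: restricted closure across fragments reaches Diag.
Every dependency is enforceable on the fragments, so the decomposition is dependency-preserving.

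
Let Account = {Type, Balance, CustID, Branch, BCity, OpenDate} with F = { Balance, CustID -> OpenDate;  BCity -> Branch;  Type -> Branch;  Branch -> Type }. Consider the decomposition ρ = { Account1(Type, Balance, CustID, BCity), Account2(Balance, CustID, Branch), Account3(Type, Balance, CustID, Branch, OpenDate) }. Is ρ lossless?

Yes

Chase test. Columns are Type, Balance, CustID, Branch, BCity, OpenDate; row i has aⱼ where attribute j ∈ Accounti, else bᵢⱼ.
Initial tableau (one row per fragment):
  row 1: a1 a2 a3 b14 a5 b16
  row 2: b21 a2 a3 a4 b25 b26
  row 3: a1 a2 a3 a4 b35 a6
Rows 1 and 2 agree on Balance, CustID; apply Balance, CustID→OpenDate and equate their OpenDate entries.
Rows 1 and 3 agree on Balance, CustID; apply Balance, CustID→OpenDate and equate their OpenDate entries.
Rows 1 and 3 agree on Type; apply Type→Branch and equate their Branch entries.
Rows 1 and 2 agree on Branch; apply Branch→Type and equate their Type entries.
Row 1 is now all distinguished symbols — the join is lossless.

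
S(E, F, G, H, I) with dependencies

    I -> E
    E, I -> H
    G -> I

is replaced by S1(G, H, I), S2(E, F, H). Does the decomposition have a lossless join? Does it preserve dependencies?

lossy and not dependency-preserving

Lossless test: (H)⁺ = {H}, which is a superkey of neither fragment — lossy.
Dependency preservation: the restricted closure of {I} across the fragments never reaches {E}, so I → E cannot be enforced without a join — not preserved.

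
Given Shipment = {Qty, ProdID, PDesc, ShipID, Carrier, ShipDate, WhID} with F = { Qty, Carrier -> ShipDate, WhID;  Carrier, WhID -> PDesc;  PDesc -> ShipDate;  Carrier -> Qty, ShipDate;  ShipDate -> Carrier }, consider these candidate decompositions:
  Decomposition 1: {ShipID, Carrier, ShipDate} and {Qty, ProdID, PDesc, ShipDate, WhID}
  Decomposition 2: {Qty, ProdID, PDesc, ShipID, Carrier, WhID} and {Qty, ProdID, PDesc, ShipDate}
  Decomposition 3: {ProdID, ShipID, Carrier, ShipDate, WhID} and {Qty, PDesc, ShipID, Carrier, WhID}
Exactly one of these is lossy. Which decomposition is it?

Decomposition 1

Decomposition 1: common = {ShipDate}, closure = {Qty, PDesc, Carrier, ShipDate, WhID} → lossy.
Decomposition 2: common = {Qty, ProdID, PDesc}, closure = {Qty, ProdID, PDesc, Carrier, ShipDate, WhID} → lossless.
Decomposition 3: common = {ShipID, Carrier, WhID}, closure = {Qty, PDesc, ShipID, Carrier, ShipDate, WhID} → lossless.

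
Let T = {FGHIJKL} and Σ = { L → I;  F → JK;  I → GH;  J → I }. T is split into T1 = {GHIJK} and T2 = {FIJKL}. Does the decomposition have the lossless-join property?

Common attributes: T1 ∩ T2 = {IJK}.
Closure of {IJK}: I → GH applies, adding GH. So (IJK)⁺ = {GHIJK}.
This closure contains every attribute of T1, so T1 ∩ T2 → T1. The join is lossless.

Yes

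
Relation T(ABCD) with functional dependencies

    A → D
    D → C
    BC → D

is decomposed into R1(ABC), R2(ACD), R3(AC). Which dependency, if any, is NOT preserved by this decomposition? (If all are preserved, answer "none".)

BC → D

Check BC → D: no single fragment contains all of {BCD}, and the restricted closure of {BC} across the fragments never reaches {D}.
A → D is preserved.
D → C is preserved.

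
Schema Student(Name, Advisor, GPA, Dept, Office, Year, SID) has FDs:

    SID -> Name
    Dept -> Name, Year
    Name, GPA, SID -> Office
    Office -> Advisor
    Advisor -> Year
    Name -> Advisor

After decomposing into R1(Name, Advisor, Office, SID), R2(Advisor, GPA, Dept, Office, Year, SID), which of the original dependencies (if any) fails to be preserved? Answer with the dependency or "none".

Dept -> Name, Year

Check Dept → Name, Year: no single fragment contains all of {Name, Dept, Year}, and the restricted closure of {Dept} across the fragments never reaches {Name, Year}.
SID → Name is preserved.
Name, GPA, SID → Office is preserved.
Office → Advisor is preserved.
Advisor → Year is preserved.
Name → Advisor is preserved.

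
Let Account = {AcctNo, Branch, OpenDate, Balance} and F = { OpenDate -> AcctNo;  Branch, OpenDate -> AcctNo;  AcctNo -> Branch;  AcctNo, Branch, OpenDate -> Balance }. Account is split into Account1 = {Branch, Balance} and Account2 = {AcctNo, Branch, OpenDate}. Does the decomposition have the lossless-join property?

No

Common attributes: Account1 ∩ Account2 = {Branch}.
No dependency enlarges {Branch}, so (Branch)⁺ = {Branch}.
The closure contains neither all of Account1 = {Branch, Balance} nor all of Account2 = {AcctNo, Branch, OpenDate}, so the common attributes are not a superkey of either fragment. The join is lossy.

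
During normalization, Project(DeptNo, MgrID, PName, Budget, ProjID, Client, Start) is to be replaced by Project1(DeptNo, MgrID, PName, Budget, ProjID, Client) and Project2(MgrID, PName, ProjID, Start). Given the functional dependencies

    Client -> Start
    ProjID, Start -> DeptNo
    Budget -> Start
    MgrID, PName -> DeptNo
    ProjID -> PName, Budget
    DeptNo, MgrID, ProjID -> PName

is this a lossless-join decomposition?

Common attributes: Project1 ∩ Project2 = {MgrID, PName, ProjID}.
Closure of {MgrID, PName, ProjID}: MgrID, PName → DeptNo applies, adding DeptNo; ProjID → PName, Budget applies, adding Budget; Budget → Start applies, adding Start. So (MgrID, PName, ProjID)⁺ = {DeptNo, MgrID, PName, Budget, ProjID, Start}.
This closure contains every attribute of Project2, so Project1 ∩ Project2 → Project2. The join is lossless.

Yes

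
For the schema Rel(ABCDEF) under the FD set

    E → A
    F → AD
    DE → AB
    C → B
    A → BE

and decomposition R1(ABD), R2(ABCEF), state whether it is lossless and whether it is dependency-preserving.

lossy and not dependency-preserving

Lossless test: (AB)⁺ = {ABE}, which is a superkey of neither fragment — lossy.
Dependency preservation: the restricted closure of {F} across the fragments never reaches {AD}, so F → AD cannot be enforced without a join — not preserved.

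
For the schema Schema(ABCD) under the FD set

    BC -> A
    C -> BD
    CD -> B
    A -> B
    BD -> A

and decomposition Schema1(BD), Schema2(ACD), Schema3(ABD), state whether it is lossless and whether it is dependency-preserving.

Lossless test (chase): Rows 2 and 3 agree on A; apply A→B and equate their B entries. Rows 1 and 2 agree on BD; apply BD→A and equate their A entries. Row 2 is now all distinguished symbols — the join is lossless.
Dependency preservation: BC → A; C → BD; CD → B are not contained in any single fragment, but the restricted closure of each left-hand side across the fragments still reaches the right-hand side; the remaining FDs each lie inside some fragment. All dependencies are preserved.

lossless and dependency-preserving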